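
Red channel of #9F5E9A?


Color: #9F5E9A
R = 9F = 159
G = 5E = 94
B = 9A = 154
Red = 159


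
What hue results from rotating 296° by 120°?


New hue = (H + rotation) mod 360
New hue = (296 + 120) mod 360
= 416 mod 360
= 56°


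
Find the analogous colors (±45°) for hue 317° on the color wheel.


Base hue: 317°
Left analog: (317 - 45) mod 360 = 272°
Right analog: (317 + 45) mod 360 = 2°
Analogous hues = 272° and 2°


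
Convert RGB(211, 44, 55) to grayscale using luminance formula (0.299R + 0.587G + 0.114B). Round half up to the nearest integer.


Gray = 0.299×R + 0.587×G + 0.114×B
Gray = 0.299×211 + 0.587×44 + 0.114×55
Gray = 63.089 + 25.828 + 6.270
Gray = 95.187 → round half up → 95
Gray = 95


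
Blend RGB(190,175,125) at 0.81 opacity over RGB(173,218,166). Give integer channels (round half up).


C = α×F + (1-α)×B, with 1-α = 0.19
R: 0.81×190 + 0.19×173 = 153.90 + 32.87 = 186.77 → 187
G: 0.81×175 + 0.19×218 = 141.75 + 41.42 = 183.17 → 183
B: 0.81×125 + 0.19×166 = 101.25 + 31.54 = 132.79 → 133
= RGB(187, 183, 133)


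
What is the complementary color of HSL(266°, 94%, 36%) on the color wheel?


Complement = opposite side of color wheel = hue + 180°
H' = (266 + 180) mod 360 = 86°
S and L unchanged.
= HSL(86°, 94%, 36%)


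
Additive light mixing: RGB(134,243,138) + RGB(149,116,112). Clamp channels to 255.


Additive: each channel = min(255, C₁+C₂)
R: 134+149 = 283 → 255
G: 243+116 = 359 → 255
B: 138+112 = 250 → 250
= RGB(255, 255, 250)


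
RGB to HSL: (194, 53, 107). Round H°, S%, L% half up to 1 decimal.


Normalize: R'=194/255≈0.7608, G'=53/255≈0.2078, B'=107/255≈0.4196
Max=194/255, Min=53/255, Δ=Max-Min=141/255
L = (Max+Min)/2 = (194+53)/510 = 247/510 = 0.48431… → L = 48.4%
L ≤ 0.5 → S = Δ/(Max+Min) = 141/(194+53) = 141/247 = 0.57085… → S = 57.1%
(the 1/255 factors cancel in S and H, so raw channel differences can be used)
Max is R' → H = 60 × (((G-B)/Δ) mod 6) = 60 × (((53-107)/141) mod 6)
  (-54)/141 = -0.3829…; negative, so add 6 → 5.6170…
  H = 60 × 5.6170… = 337.021…° → H = 337.0°
= HSL(337.0°, 57.1%, 48.4%)


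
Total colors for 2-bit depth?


Colors = 2^bits = 2^2
= 4 colors


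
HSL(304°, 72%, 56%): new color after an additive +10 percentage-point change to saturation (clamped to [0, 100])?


Original S = 72%
Adjustment = +10 percentage points
New S = 72 + (10) = 82
Clamp to [0, 100] → 82
= HSL(304°, 82%, 56%)


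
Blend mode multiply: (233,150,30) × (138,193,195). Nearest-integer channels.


Multiply: C = A×B/255, rounded to nearest integer
R: 233×138/255 = 32154/255 ≈ 126.094 → 126
G: 150×193/255 = 28950/255 ≈ 113.529 → 114
B: 30×195/255 = 5850/255 ≈ 22.941 → 23
= RGB(126, 114, 23)


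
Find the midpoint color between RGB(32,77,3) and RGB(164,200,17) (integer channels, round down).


Midpoint: each channel = ⌊(C₁+C₂)/2⌋
R: ⌊(32+164)/2⌋ = 98
G: ⌊(77+200)/2⌋ = 138
B: ⌊(3+17)/2⌋ = 10
= RGB(98, 138, 10)


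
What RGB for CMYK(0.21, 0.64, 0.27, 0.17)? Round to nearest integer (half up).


R = 255 × (1-C) × (1-K) = 255 × 0.79 × 0.83 = 167.2035 → 167
G = 255 × (1-M) × (1-K) = 255 × 0.36 × 0.83 = 76.194 → 76
B = 255 × (1-Y) × (1-K) = 255 × 0.73 × 0.83 = 154.5045 → 155
= RGB(167, 76, 155)


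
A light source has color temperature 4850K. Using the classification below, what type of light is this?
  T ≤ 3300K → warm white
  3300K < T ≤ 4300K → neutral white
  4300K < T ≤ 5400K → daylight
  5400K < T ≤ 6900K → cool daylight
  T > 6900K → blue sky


Temperature: 4850K
4300K < 4850K ≤ 5400K → daylight
Classification: daylight


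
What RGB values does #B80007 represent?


B8 → 184 (R)
00 → 0 (G)
07 → 7 (B)
= RGB(184, 0, 7)


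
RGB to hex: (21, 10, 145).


R = 21 → 15 (hex)
G = 10 → 0A (hex)
B = 145 → 91 (hex)
Hex = #150A91


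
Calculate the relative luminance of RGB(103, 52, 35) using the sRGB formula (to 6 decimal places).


Linearize each channel (sRGB transfer function): c = v/255; c_lin = c/12.92 if c ≤ 0.04045, else ((c+0.055)/1.055)^2.4
  R: 103/255 ≈ 0.403922 > 0.04045 → ((0.403922+0.055)/1.055)^2.4 ≈ 0.135633
  G: 52/255 ≈ 0.203922 > 0.04045 → ((0.203922+0.055)/1.055)^2.4 ≈ 0.034340
  B: 35/255 ≈ 0.137255 > 0.04045 → ((0.137255+0.055)/1.055)^2.4 ≈ 0.016807
R_lin = 0.135633, G_lin = 0.034340, B_lin = 0.016807
L = 0.2126×R + 0.7152×G + 0.0722×B
L = 0.2126×0.135633 + 0.7152×0.034340 + 0.0722×0.016807
L ≈ 0.054609


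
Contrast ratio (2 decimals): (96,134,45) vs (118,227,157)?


Linearize each sRGB channel c=v/255: c/12.92 if c ≤ 0.04045 else ((c+0.055)/1.055)^2.4
L = 0.2126×R_lin + 0.7152×G_lin + 0.0722×B_lin
Color 1 (96,134,45):
  R=96: 96/255≈0.3765 > 0.04045 → ((0.3765+0.055)/1.055)^2.4 ≈ 0.11697
  G=134: 134/255≈0.5255 > 0.04045 → ((0.5255+0.055)/1.055)^2.4 ≈ 0.23840
  B=45: 45/255≈0.1765 > 0.04045 → ((0.1765+0.055)/1.055)^2.4 ≈ 0.02624
  L1 = 0.2126×0.11697 + 0.7152×0.23840 + 0.0722×0.02624 ≈ 0.19726
Color 2 (118,227,157):
  R=118: 118/255≈0.4627 > 0.04045 → ((0.4627+0.055)/1.055)^2.4 ≈ 0.18116
  G=227: 227/255≈0.8902 > 0.04045 → ((0.8902+0.055)/1.055)^2.4 ≈ 0.76815
  B=157: 157/255≈0.6157 > 0.04045 → ((0.6157+0.055)/1.055)^2.4 ≈ 0.33716
  L2 = 0.2126×0.18116 + 0.7152×0.76815 + 0.0722×0.33716 ≈ 0.61224
Lighter = 0.61224, Darker = 0.19726
Ratio = (L_lighter + 0.05) / (L_darker + 0.05)
Ratio = (0.61224 + 0.05) / (0.19726 + 0.05) = 0.66224 / 0.24726 ≈ 2.6783
Ratio ≈ 2.68:1


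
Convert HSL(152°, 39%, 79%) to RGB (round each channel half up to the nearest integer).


H=152°, S=0.39, L=0.79
C = (1-|2L-1|)×S = (1-|0.58|)×0.39 = 0.1638
H' = H/60 = 152/60 ≈ 2.5333; X = C×(1-|H' mod 2 - 1|) = 0.08736
m = L - C/2 = 0.79 - 0.0819 = 0.7081
Sector ⌊H'⌋ = 2 → (R',G',B') = (0.0, 0.1638, 0.08736)
RGB = ((R'+m)×255, (G'+m)×255, (B'+m)×255) = (180.5655, 222.3345, 202.8423)
Round half up → RGB(181, 222, 203)


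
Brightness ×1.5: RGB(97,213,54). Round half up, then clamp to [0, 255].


Multiply each channel by 1.5, round half up, clamp to [0, 255]
R: 97×1.5 = 145.5 → round → 146
G: 213×1.5 = 319.5 → round → 320 → clamp → 255
B: 54×1.5 = 81
= RGB(146, 255, 81)


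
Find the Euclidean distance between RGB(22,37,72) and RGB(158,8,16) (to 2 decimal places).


d = √[(R₁-R₂)² + (G₁-G₂)² + (B₁-B₂)²]
d = √[(22-158)² + (37-8)² + (72-16)²]
d = √[18496 + 841 + 3136]
d = √22473
d ≈ 149.91


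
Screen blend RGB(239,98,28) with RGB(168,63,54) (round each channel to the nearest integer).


Screen: C = 255 - (255-A)×(255-B)/255, rounded to nearest integer
R: 255 - (255-239)×(255-168)/255 = 255 - 1392/255 ≈ 255 - 5.459 = 249.541 → 250
G: 255 - (255-98)×(255-63)/255 = 255 - 30144/255 ≈ 255 - 118.212 = 136.788 → 137
B: 255 - (255-28)×(255-54)/255 = 255 - 45627/255 ≈ 255 - 178.929 = 76.071 → 76
= RGB(250, 137, 76)


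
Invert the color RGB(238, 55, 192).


Invert: (255-R, 255-G, 255-B)
R: 255-238 = 17
G: 255-55 = 200
B: 255-192 = 63
= RGB(17, 200, 63)


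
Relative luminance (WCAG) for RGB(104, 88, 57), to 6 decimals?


Linearize each channel (sRGB transfer function): c = v/255; c_lin = c/12.92 if c ≤ 0.04045, else ((c+0.055)/1.055)^2.4
  R: 104/255 ≈ 0.407843 > 0.04045 → ((0.407843+0.055)/1.055)^2.4 ≈ 0.138432
  G: 88/255 ≈ 0.345098 > 0.04045 → ((0.345098+0.055)/1.055)^2.4 ≈ 0.097587
  B: 57/255 ≈ 0.223529 > 0.04045 → ((0.223529+0.055)/1.055)^2.4 ≈ 0.040915
R_lin = 0.138432, G_lin = 0.097587, B_lin = 0.040915
L = 0.2126×R + 0.7152×G + 0.0722×B
L = 0.2126×0.138432 + 0.7152×0.097587 + 0.0722×0.040915
L ≈ 0.102179


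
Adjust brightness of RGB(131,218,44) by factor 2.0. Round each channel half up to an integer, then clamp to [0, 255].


Multiply each channel by 2.0, round half up, clamp to [0, 255]
R: 131×2.0 = 262 → clamp → 255
G: 218×2.0 = 436 → clamp → 255
B: 44×2.0 = 88
= RGB(255, 255, 88)


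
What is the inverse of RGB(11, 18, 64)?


Invert: (255-R, 255-G, 255-B)
R: 255-11 = 244
G: 255-18 = 237
B: 255-64 = 191
= RGB(244, 237, 191)


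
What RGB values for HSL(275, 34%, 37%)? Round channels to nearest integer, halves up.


H=275°, S=0.34, L=0.37
C = (1-|2L-1|)×S = (1-|-0.26|)×0.34 = 0.2516
H' = H/60 = 275/60 ≈ 4.5833; X = C×(1-|H' mod 2 - 1|) ≈ 0.1468
m = L - C/2 = 0.37 - 0.1258 = 0.2442
Sector ⌊H'⌋ = 4 → (R',G',B') = (≈0.1468, 0.0, 0.2516)
RGB = ((R'+m)×255, (G'+m)×255, (B'+m)×255) = (99.6965, 62.271, 126.429)
Round half up → RGB(100, 62, 126)


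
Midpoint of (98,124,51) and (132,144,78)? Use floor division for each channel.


Midpoint: each channel = ⌊(C₁+C₂)/2⌋
R: ⌊(98+132)/2⌋ = 115
G: ⌊(124+144)/2⌋ = 134
B: ⌊(51+78)/2⌋ = 64
= RGB(115, 134, 64)


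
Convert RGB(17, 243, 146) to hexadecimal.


R = 17 → 11 (hex)
G = 243 → F3 (hex)
B = 146 → 92 (hex)
Hex = #11F392


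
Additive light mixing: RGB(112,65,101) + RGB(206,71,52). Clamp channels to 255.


Additive: each channel = min(255, C₁+C₂)
R: 112+206 = 318 → 255
G: 65+71 = 136 → 136
B: 101+52 = 153 → 153
= RGB(255, 136, 153)


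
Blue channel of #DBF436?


Color: #DBF436
R = DB = 219
G = F4 = 244
B = 36 = 54
Blue = 54


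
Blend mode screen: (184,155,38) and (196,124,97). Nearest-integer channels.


Screen: C = 255 - (255-A)×(255-B)/255, rounded to nearest integer
R: 255 - (255-184)×(255-196)/255 = 255 - 4189/255 ≈ 255 - 16.427 = 238.573 → 239
G: 255 - (255-155)×(255-124)/255 = 255 - 13100/255 ≈ 255 - 51.373 = 203.627 → 204
B: 255 - (255-38)×(255-97)/255 = 255 - 34286/255 ≈ 255 - 134.455 = 120.545 → 121
= RGB(239, 204, 121)


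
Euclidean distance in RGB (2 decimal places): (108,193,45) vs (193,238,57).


d = √[(R₁-R₂)² + (G₁-G₂)² + (B₁-B₂)²]
d = √[(108-193)² + (193-238)² + (45-57)²]
d = √[7225 + 2025 + 144]
d = √9394
d ≈ 96.92


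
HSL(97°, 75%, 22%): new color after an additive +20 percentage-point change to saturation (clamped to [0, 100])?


Original S = 75%
Adjustment = +20 percentage points
New S = 75 + (20) = 95
Clamp to [0, 100] → 95
= HSL(97°, 95%, 22%)


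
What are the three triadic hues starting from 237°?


Triadic: equally spaced at 120° intervals
H1 = 237°
H2 = (237 + 120) mod 360 = 357°
H3 = (237 + 240) mod 360 = 117°
Triadic = 237°, 357°, 117°


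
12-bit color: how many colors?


Colors = 2^bits = 2^12
= 4,096 colors


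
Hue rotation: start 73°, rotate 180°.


New hue = (H + rotation) mod 360
New hue = (73 + 180) mod 360
= 253 mod 360
= 253°


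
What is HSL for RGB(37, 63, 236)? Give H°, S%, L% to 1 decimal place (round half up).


Normalize: R'=37/255≈0.1451, G'=63/255≈0.2471, B'=236/255≈0.9255
Max=236/255, Min=37/255, Δ=Max-Min=199/255
L = (Max+Min)/2 = (236+37)/510 = 273/510 = 0.53529… → L = 53.5%
L > 0.5 → S = Δ/(2-Max-Min) = 199/(510-236-37) = 199/237 = 0.83966… → S = 84.0%
(the 1/255 factors cancel in S and H, so raw channel differences can be used)
Max is B' → H = 60 × ((R-G)/Δ + 4) = 60 × ((37-63)/199 + 4)
  -26/199 + 4 = -0.1306… + 4 = 3.8693…
  H = 60 × 3.8693… = 232.160…° → H = 232.2°
= HSL(232.2°, 84.0%, 53.5%)


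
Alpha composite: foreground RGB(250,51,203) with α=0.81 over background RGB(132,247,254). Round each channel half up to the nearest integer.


C = α×F + (1-α)×B, with 1-α = 0.19
R: 0.81×250 + 0.19×132 = 202.50 + 25.08 = 227.58 → 228
G: 0.81×51 + 0.19×247 = 41.31 + 46.93 = 88.24 → 88
B: 0.81×203 + 0.19×254 = 164.43 + 48.26 = 212.69 → 213
= RGB(228, 88, 213)


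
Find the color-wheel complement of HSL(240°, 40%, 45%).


Complement = opposite side of color wheel = hue + 180°
H' = (240 + 180) mod 360 = 60°
S and L unchanged.
= HSL(60°, 40%, 45%)


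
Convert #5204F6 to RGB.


52 → 82 (R)
04 → 4 (G)
F6 → 246 (B)
= RGB(82, 4, 246)


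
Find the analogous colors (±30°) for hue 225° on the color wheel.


Base hue: 225°
Left analog: (225 - 30) mod 360 = 195°
Right analog: (225 + 30) mod 360 = 255°
Analogous hues = 195° and 255°


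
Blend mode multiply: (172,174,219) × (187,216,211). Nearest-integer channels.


Multiply: C = A×B/255, rounded to nearest integer
R: 172×187/255 = 32164/255 ≈ 126.133 → 126
G: 174×216/255 = 37584/255 ≈ 147.388 → 147
B: 219×211/255 = 46209/255 ≈ 181.212 → 181
= RGB(126, 147, 181)


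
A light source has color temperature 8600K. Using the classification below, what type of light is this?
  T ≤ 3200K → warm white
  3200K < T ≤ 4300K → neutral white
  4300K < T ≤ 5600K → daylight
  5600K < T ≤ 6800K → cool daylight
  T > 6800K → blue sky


Temperature: 8600K
8600K > 6800K → blue sky
Classification: blue sky


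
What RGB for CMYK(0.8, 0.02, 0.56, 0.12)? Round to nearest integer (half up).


R = 255 × (1-C) × (1-K) = 255 × 0.20 × 0.88 = 44.88 → 45
G = 255 × (1-M) × (1-K) = 255 × 0.98 × 0.88 = 219.912 → 220
B = 255 × (1-Y) × (1-K) = 255 × 0.44 × 0.88 = 98.736 → 99
= RGB(45, 220, 99)


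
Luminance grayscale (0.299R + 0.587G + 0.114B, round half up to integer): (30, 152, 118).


Gray = 0.299×R + 0.587×G + 0.114×B
Gray = 0.299×30 + 0.587×152 + 0.114×118
Gray = 8.970 + 89.224 + 13.452
Gray = 111.646 → round half up → 112
Gray = 112


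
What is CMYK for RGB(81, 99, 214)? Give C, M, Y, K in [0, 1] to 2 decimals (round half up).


R'=81/255≈0.3176, G'=99/255≈0.3882, B'=214/255≈0.8392
K = 1 - max(R',G',B') = 1 - 214/255 = 41/255 = 0.16078… → 0.16
(1-R'-K)/(1-K) simplifies to (max-R)/max with max = 214:
C = (214-81)/214 = 133/214 = 0.62149… → 0.62
M = (214-99)/214 = 115/214 = 0.53738… → 0.54
Y = (214-214)/214 = 0/214 = 0 → 0.00
= CMYK(0.62, 0.54, 0.00, 0.16)


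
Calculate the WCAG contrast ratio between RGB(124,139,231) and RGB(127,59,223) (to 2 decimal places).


Linearize each sRGB channel c=v/255: c/12.92 if c ≤ 0.04045 else ((c+0.055)/1.055)^2.4
L = 0.2126×R_lin + 0.7152×G_lin + 0.0722×B_lin
Color 1 (124,139,231):
  R=124: 124/255≈0.4863 > 0.04045 → ((0.4863+0.055)/1.055)^2.4 ≈ 0.20156
  G=139: 139/255≈0.5451 > 0.04045 → ((0.5451+0.055)/1.055)^2.4 ≈ 0.25818
  B=231: 231/255≈0.9059 > 0.04045 → ((0.9059+0.055)/1.055)^2.4 ≈ 0.79910
  L1 = 0.2126×0.20156 + 0.7152×0.25818 + 0.0722×0.79910 ≈ 0.28520
Color 2 (127,59,223):
  R=127: 127/255≈0.4980 > 0.04045 → ((0.4980+0.055)/1.055)^2.4 ≈ 0.21223
  G=59: 59/255≈0.2314 > 0.04045 → ((0.2314+0.055)/1.055)^2.4 ≈ 0.04374
  B=223: 223/255≈0.8745 > 0.04045 → ((0.8745+0.055)/1.055)^2.4 ≈ 0.73791
  L2 = 0.2126×0.21223 + 0.7152×0.04374 + 0.0722×0.73791 ≈ 0.12968
Lighter = 0.28520, Darker = 0.12968
Ratio = (L_lighter + 0.05) / (L_darker + 0.05)
Ratio = (0.28520 + 0.05) / (0.12968 + 0.05) = 0.33520 / 0.17968 ≈ 1.8656
Ratio ≈ 1.87:1


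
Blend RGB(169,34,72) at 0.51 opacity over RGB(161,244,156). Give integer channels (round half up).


C = α×F + (1-α)×B, with 1-α = 0.49
R: 0.51×169 + 0.49×161 = 86.19 + 78.89 = 165.08 → 165
G: 0.51×34 + 0.49×244 = 17.34 + 119.56 = 136.90 → 137
B: 0.51×72 + 0.49×156 = 36.72 + 76.44 = 113.16 → 113
= RGB(165, 137, 113)


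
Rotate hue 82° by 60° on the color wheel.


New hue = (H + rotation) mod 360
New hue = (82 + 60) mod 360
= 142 mod 360
= 142°


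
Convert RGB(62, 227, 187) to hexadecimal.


R = 62 → 3E (hex)
G = 227 → E3 (hex)
B = 187 → BB (hex)
Hex = #3EE3BB


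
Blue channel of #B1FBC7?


Color: #B1FBC7
R = B1 = 177
G = FB = 251
B = C7 = 199
Blue = 199


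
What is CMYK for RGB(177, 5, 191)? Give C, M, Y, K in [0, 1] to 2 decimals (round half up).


R'=177/255≈0.6941, G'=5/255≈0.0196, B'=191/255≈0.7490
K = 1 - max(R',G',B') = 1 - 191/255 = 64/255 = 0.25098… → 0.25
(1-R'-K)/(1-K) simplifies to (max-R)/max with max = 191:
C = (191-177)/191 = 14/191 = 0.07329… → 0.07
M = (191-5)/191 = 186/191 = 0.97382… → 0.97
Y = (191-191)/191 = 0/191 = 0 → 0.00
= CMYK(0.07, 0.97, 0.00, 0.25)


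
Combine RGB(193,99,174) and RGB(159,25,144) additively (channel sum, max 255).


Additive: each channel = min(255, C₁+C₂)
R: 193+159 = 352 → 255
G: 99+25 = 124 → 124
B: 174+144 = 318 → 255
= RGB(255, 124, 255)


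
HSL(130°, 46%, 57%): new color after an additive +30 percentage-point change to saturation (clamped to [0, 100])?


Original S = 46%
Adjustment = +30 percentage points
New S = 46 + (30) = 76
Clamp to [0, 100] → 76
= HSL(130°, 76%, 57%)


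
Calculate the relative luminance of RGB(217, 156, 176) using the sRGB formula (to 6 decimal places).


Linearize each channel (sRGB transfer function): c = v/255; c_lin = c/12.92 if c ≤ 0.04045, else ((c+0.055)/1.055)^2.4
  R: 217/255 ≈ 0.850980 > 0.04045 → ((0.850980+0.055)/1.055)^2.4 ≈ 0.693872
  G: 156/255 ≈ 0.611765 > 0.04045 → ((0.611765+0.055)/1.055)^2.4 ≈ 0.332452
  B: 176/255 ≈ 0.690196 > 0.04045 → ((0.690196+0.055)/1.055)^2.4 ≈ 0.434154
R_lin = 0.693872, G_lin = 0.332452, B_lin = 0.434154
L = 0.2126×R + 0.7152×G + 0.0722×B
L = 0.2126×0.693872 + 0.7152×0.332452 + 0.0722×0.434154
L ≈ 0.416632


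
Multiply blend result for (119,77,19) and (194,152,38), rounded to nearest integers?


Multiply: C = A×B/255, rounded to nearest integer
R: 119×194/255 = 23086/255 ≈ 90.533 → 91
G: 77×152/255 = 11704/255 ≈ 45.898 → 46
B: 19×38/255 = 722/255 ≈ 2.831 → 3
= RGB(91, 46, 3)


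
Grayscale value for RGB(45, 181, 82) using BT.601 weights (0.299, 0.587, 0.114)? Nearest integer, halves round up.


Gray = 0.299×R + 0.587×G + 0.114×B
Gray = 0.299×45 + 0.587×181 + 0.114×82
Gray = 13.455 + 106.247 + 9.348
Gray = 129.050 → round half up → 129
Gray = 129


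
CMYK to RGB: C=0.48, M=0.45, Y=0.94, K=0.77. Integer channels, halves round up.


R = 255 × (1-C) × (1-K) = 255 × 0.52 × 0.23 = 30.498 → 30
G = 255 × (1-M) × (1-K) = 255 × 0.55 × 0.23 = 32.2575 → 32
B = 255 × (1-Y) × (1-K) = 255 × 0.06 × 0.23 = 3.519 → 4
= RGB(30, 32, 4)


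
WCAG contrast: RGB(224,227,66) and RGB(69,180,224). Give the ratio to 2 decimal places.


Linearize each sRGB channel c=v/255: c/12.92 if c ≤ 0.04045 else ((c+0.055)/1.055)^2.4
L = 0.2126×R_lin + 0.7152×G_lin + 0.0722×B_lin
Color 1 (224,227,66):
  R=224: 224/255≈0.8784 > 0.04045 → ((0.8784+0.055)/1.055)^2.4 ≈ 0.74540
  G=227: 227/255≈0.8902 > 0.04045 → ((0.8902+0.055)/1.055)^2.4 ≈ 0.76815
  B=66: 66/255≈0.2588 > 0.04045 → ((0.2588+0.055)/1.055)^2.4 ≈ 0.05448
  L1 = 0.2126×0.74540 + 0.7152×0.76815 + 0.0722×0.05448 ≈ 0.71179
Color 2 (69,180,224):
  R=69: 69/255≈0.2706 > 0.04045 → ((0.2706+0.055)/1.055)^2.4 ≈ 0.05951
  G=180: 180/255≈0.7059 > 0.04045 → ((0.7059+0.055)/1.055)^2.4 ≈ 0.45641
  B=224: 224/255≈0.8784 > 0.04045 → ((0.8784+0.055)/1.055)^2.4 ≈ 0.74540
  L2 = 0.2126×0.05951 + 0.7152×0.45641 + 0.0722×0.74540 ≈ 0.39290
Lighter = 0.71179, Darker = 0.39290
Ratio = (L_lighter + 0.05) / (L_darker + 0.05)
Ratio = (0.71179 + 0.05) / (0.39290 + 0.05) = 0.76179 / 0.44290 ≈ 1.7200
Ratio ≈ 1.72:1


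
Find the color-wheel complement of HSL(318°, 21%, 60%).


Complement = opposite side of color wheel = hue + 180°
H' = (318 + 180) mod 360 = 138°
S and L unchanged.
= HSL(138°, 21%, 60%)


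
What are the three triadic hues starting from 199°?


Triadic: equally spaced at 120° intervals
H1 = 199°
H2 = (199 + 120) mod 360 = 319°
H3 = (199 + 240) mod 360 = 79°
Triadic = 199°, 319°, 79°


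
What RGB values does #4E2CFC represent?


4E → 78 (R)
2C → 44 (G)
FC → 252 (B)
= RGB(78, 44, 252)


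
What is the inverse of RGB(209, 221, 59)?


Invert: (255-R, 255-G, 255-B)
R: 255-209 = 46
G: 255-221 = 34
B: 255-59 = 196
= RGB(46, 34, 196)


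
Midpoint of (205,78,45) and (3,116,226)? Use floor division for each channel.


Midpoint: each channel = ⌊(C₁+C₂)/2⌋
R: ⌊(205+3)/2⌋ = 104
G: ⌊(78+116)/2⌋ = 97
B: ⌊(45+226)/2⌋ = 135
= RGB(104, 97, 135)


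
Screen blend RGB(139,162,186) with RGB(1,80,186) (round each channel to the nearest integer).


Screen: C = 255 - (255-A)×(255-B)/255, rounded to nearest integer
R: 255 - (255-139)×(255-1)/255 = 255 - 29464/255 ≈ 255 - 115.545 = 139.455 → 139
G: 255 - (255-162)×(255-80)/255 = 255 - 16275/255 ≈ 255 - 63.824 = 191.176 → 191
B: 255 - (255-186)×(255-186)/255 = 255 - 4761/255 ≈ 255 - 18.671 = 236.329 → 236
= RGB(139, 191, 236)


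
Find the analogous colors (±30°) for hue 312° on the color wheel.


Base hue: 312°
Left analog: (312 - 30) mod 360 = 282°
Right analog: (312 + 30) mod 360 = 342°
Analogous hues = 282° and 342°


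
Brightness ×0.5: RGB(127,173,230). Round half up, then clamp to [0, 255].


Multiply each channel by 0.5, round half up, clamp to [0, 255]
R: 127×0.5 = 63.5 → round → 64
G: 173×0.5 = 86.5 → round → 87
B: 230×0.5 = 115
= RGB(64, 87, 115)


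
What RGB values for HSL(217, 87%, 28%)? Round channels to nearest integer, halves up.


H=217°, S=0.87, L=0.28
C = (1-|2L-1|)×S = (1-|-0.44|)×0.87 = 0.4872
H' = H/60 = 217/60 ≈ 3.6167; X = C×(1-|H' mod 2 - 1|) = 0.18676
m = L - C/2 = 0.28 - 0.2436 = 0.0364
Sector ⌊H'⌋ = 3 → (R',G',B') = (0.0, 0.18676, 0.4872)
RGB = ((R'+m)×255, (G'+m)×255, (B'+m)×255) = (9.282, 56.9058, 133.518)
Round half up → RGB(9, 57, 134)


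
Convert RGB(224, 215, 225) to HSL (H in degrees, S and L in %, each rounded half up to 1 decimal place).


Normalize: R'=224/255≈0.8784, G'=215/255≈0.8431, B'=225/255≈0.8824
Max=225/255, Min=215/255, Δ=Max-Min=10/255
L = (Max+Min)/2 = (225+215)/510 = 440/510 = 0.86274… → L = 86.3%
L > 0.5 → S = Δ/(2-Max-Min) = 10/(510-225-215) = 10/70 = 0.14285… → S = 14.3%
(the 1/255 factors cancel in S and H, so raw channel differences can be used)
Max is B' → H = 60 × ((R-G)/Δ + 4) = 60 × ((224-215)/10 + 4)
  9/10 + 4 = 0.9 + 4 = 4.9
  H = 60 × 4.9 = 294° → H = 294.0°
= HSL(294.0°, 14.3%, 86.3%)


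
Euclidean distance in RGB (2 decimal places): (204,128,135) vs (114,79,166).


d = √[(R₁-R₂)² + (G₁-G₂)² + (B₁-B₂)²]
d = √[(204-114)² + (128-79)² + (135-166)²]
d = √[8100 + 2401 + 961]
d = √11462
d ≈ 107.06


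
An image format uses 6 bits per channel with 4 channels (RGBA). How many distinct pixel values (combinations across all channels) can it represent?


Total bits = 6 bits/channel × 4 channels = 24 bits
Distinct pixel values = 2^24
= 16,777,216 pixel values


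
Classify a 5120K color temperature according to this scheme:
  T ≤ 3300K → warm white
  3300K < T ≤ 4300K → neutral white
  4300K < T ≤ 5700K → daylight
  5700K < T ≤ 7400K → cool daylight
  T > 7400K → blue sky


Temperature: 5120K
4300K < 5120K ≤ 5700K → daylight
Classification: daylight


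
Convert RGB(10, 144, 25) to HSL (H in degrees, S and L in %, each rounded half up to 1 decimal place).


Normalize: R'=10/255≈0.0392, G'=144/255≈0.5647, B'=25/255≈0.0980
Max=144/255, Min=10/255, Δ=Max-Min=134/255
L = (Max+Min)/2 = (144+10)/510 = 154/510 = 0.30196… → L = 30.2%
L ≤ 0.5 → S = Δ/(Max+Min) = 134/(144+10) = 134/154 = 0.87012… → S = 87.0%
(the 1/255 factors cancel in S and H, so raw channel differences can be used)
Max is G' → H = 60 × ((B-R)/Δ + 2) = 60 × ((25-10)/134 + 2)
  15/134 + 2 = 0.1119… + 2 = 2.1119…
  H = 60 × 2.1119… = 126.716…° → H = 126.7°
= HSL(126.7°, 87.0%, 30.2%)


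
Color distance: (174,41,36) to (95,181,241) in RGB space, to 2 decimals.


d = √[(R₁-R₂)² + (G₁-G₂)² + (B₁-B₂)²]
d = √[(174-95)² + (41-181)² + (36-241)²]
d = √[6241 + 19600 + 42025]
d = √67866
d ≈ 260.51


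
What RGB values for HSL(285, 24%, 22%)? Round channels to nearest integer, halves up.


H=285°, S=0.24, L=0.22
C = (1-|2L-1|)×S = (1-|-0.56|)×0.24 = 0.1056
H' = H/60 = 285/60 ≈ 4.7500; X = C×(1-|H' mod 2 - 1|) = 0.0792
m = L - C/2 = 0.22 - 0.0528 = 0.1672
Sector ⌊H'⌋ = 4 → (R',G',B') = (0.0792, 0.0, 0.1056)
RGB = ((R'+m)×255, (G'+m)×255, (B'+m)×255) = (62.832, 42.636, 69.564)
Round half up → RGB(63, 43, 70)


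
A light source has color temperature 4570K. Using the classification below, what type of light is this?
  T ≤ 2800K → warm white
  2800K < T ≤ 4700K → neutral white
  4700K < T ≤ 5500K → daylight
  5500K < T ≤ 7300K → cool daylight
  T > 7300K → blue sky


Temperature: 4570K
2800K < 4570K ≤ 4700K → neutral white
Classification: neutral white


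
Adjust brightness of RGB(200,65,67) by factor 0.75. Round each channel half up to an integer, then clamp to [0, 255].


Multiply each channel by 0.75, round half up, clamp to [0, 255]
R: 200×0.75 = 150
G: 65×0.75 = 48.75 → round → 49
B: 67×0.75 = 50.25 → round → 50
= RGB(150, 49, 50)


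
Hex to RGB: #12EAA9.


12 → 18 (R)
EA → 234 (G)
A9 → 169 (B)
= RGB(18, 234, 169)


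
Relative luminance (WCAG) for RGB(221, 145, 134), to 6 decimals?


Linearize each channel (sRGB transfer function): c = v/255; c_lin = c/12.92 if c ≤ 0.04045, else ((c+0.055)/1.055)^2.4
  R: 221/255 ≈ 0.866667 > 0.04045 → ((0.866667+0.055)/1.055)^2.4 ≈ 0.723055
  G: 145/255 ≈ 0.568627 > 0.04045 → ((0.568627+0.055)/1.055)^2.4 ≈ 0.283149
  B: 134/255 ≈ 0.525490 > 0.04045 → ((0.525490+0.055)/1.055)^2.4 ≈ 0.238398
R_lin = 0.723055, G_lin = 0.283149, B_lin = 0.238398
L = 0.2126×R + 0.7152×G + 0.0722×B
L = 0.2126×0.723055 + 0.7152×0.283149 + 0.0722×0.238398
L ≈ 0.373442


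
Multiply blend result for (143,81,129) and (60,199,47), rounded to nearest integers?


Multiply: C = A×B/255, rounded to nearest integer
R: 143×60/255 = 8580/255 ≈ 33.647 → 34
G: 81×199/255 = 16119/255 ≈ 63.212 → 63
B: 129×47/255 = 6063/255 ≈ 23.776 → 24
= RGB(34, 63, 24)


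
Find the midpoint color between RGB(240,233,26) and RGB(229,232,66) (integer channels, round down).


Midpoint: each channel = ⌊(C₁+C₂)/2⌋
R: ⌊(240+229)/2⌋ = 234
G: ⌊(233+232)/2⌋ = 232
B: ⌊(26+66)/2⌋ = 46
= RGB(234, 232, 46)


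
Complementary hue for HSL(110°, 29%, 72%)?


Complement = opposite side of color wheel = hue + 180°
H' = (110 + 180) mod 360 = 290°
S and L unchanged.
= HSL(290°, 29%, 72%)


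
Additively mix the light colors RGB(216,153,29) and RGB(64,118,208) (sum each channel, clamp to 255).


Additive: each channel = min(255, C₁+C₂)
R: 216+64 = 280 → 255
G: 153+118 = 271 → 255
B: 29+208 = 237 → 237
= RGB(255, 255, 237)


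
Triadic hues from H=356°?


Triadic: equally spaced at 120° intervals
H1 = 356°
H2 = (356 + 120) mod 360 = 116°
H3 = (356 + 240) mod 360 = 236°
Triadic = 356°, 116°, 236°


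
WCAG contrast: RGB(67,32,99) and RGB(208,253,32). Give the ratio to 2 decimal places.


Linearize each sRGB channel c=v/255: c/12.92 if c ≤ 0.04045 else ((c+0.055)/1.055)^2.4
L = 0.2126×R_lin + 0.7152×G_lin + 0.0722×B_lin
Color 1 (67,32,99):
  R=67: 67/255≈0.2627 > 0.04045 → ((0.2627+0.055)/1.055)^2.4 ≈ 0.05613
  G=32: 32/255≈0.1255 > 0.04045 → ((0.1255+0.055)/1.055)^2.4 ≈ 0.01444
  B=99: 99/255≈0.3882 > 0.04045 → ((0.3882+0.055)/1.055)^2.4 ≈ 0.12477
  L1 = 0.2126×0.05613 + 0.7152×0.01444 + 0.0722×0.12477 ≈ 0.03127
Color 2 (208,253,32):
  R=208: 208/255≈0.8157 > 0.04045 → ((0.8157+0.055)/1.055)^2.4 ≈ 0.63076
  G=253: 253/255≈0.9922 > 0.04045 → ((0.9922+0.055)/1.055)^2.4 ≈ 0.98225
  B=32: 32/255≈0.1255 > 0.04045 → ((0.1255+0.055)/1.055)^2.4 ≈ 0.01444
  L2 = 0.2126×0.63076 + 0.7152×0.98225 + 0.0722×0.01444 ≈ 0.83765
Lighter = 0.83765, Darker = 0.03127
Ratio = (L_lighter + 0.05) / (L_darker + 0.05)
Ratio = (0.83765 + 0.05) / (0.03127 + 0.05) = 0.88765 / 0.08127 ≈ 10.9220
Ratio ≈ 10.92:1


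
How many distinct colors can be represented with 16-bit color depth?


Colors = 2^bits = 2^16
= 65,536 colors


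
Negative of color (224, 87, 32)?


Invert: (255-R, 255-G, 255-B)
R: 255-224 = 31
G: 255-87 = 168
B: 255-32 = 223
= RGB(31, 168, 223)


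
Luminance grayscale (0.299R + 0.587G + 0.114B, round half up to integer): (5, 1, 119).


Gray = 0.299×R + 0.587×G + 0.114×B
Gray = 0.299×5 + 0.587×1 + 0.114×119
Gray = 1.495 + 0.587 + 13.566
Gray = 15.648 → round half up → 16
Gray = 16


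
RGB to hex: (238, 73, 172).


R = 238 → EE (hex)
G = 73 → 49 (hex)
B = 172 → AC (hex)
Hex = #EE49AC


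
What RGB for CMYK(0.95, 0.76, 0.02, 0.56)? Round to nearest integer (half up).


R = 255 × (1-C) × (1-K) = 255 × 0.05 × 0.44 = 5.61 → 6
G = 255 × (1-M) × (1-K) = 255 × 0.24 × 0.44 = 26.928 → 27
B = 255 × (1-Y) × (1-K) = 255 × 0.98 × 0.44 = 109.956 → 110
= RGB(6, 27, 110)


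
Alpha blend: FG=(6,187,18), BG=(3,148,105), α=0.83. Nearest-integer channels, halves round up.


C = α×F + (1-α)×B, with 1-α = 0.17
R: 0.83×6 + 0.17×3 = 4.98 + 0.51 = 5.49 → 5
G: 0.83×187 + 0.17×148 = 155.21 + 25.16 = 180.37 → 180
B: 0.83×18 + 0.17×105 = 14.94 + 17.85 = 32.79 → 33
= RGB(5, 180, 33)


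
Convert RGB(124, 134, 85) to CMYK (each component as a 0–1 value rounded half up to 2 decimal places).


R'=124/255≈0.4863, G'=134/255≈0.5255, B'=85/255≈0.3333
K = 1 - max(R',G',B') = 1 - 134/255 = 121/255 = 0.47450… → 0.47
(1-R'-K)/(1-K) simplifies to (max-R)/max with max = 134:
C = (134-124)/134 = 10/134 = 0.07462… → 0.07
M = (134-134)/134 = 0/134 = 0 → 0.00
Y = (134-85)/134 = 49/134 = 0.36567… → 0.37
= CMYK(0.07, 0.00, 0.37, 0.47)


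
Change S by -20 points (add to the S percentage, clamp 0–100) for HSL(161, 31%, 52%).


Original S = 31%
Adjustment = -20 percentage points
New S = 31 + (-20) = 11
Clamp to [0, 100] → 11
= HSL(161°, 11%, 52%)


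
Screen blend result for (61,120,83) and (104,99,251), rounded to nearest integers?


Screen: C = 255 - (255-A)×(255-B)/255, rounded to nearest integer
R: 255 - (255-61)×(255-104)/255 = 255 - 29294/255 ≈ 255 - 114.878 = 140.122 → 140
G: 255 - (255-120)×(255-99)/255 = 255 - 21060/255 ≈ 255 - 82.588 = 172.412 → 172
B: 255 - (255-83)×(255-251)/255 = 255 - 688/255 ≈ 255 - 2.698 = 252.302 → 252
= RGB(140, 172, 252)


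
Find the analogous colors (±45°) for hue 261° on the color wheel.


Base hue: 261°
Left analog: (261 - 45) mod 360 = 216°
Right analog: (261 + 45) mod 360 = 306°
Analogous hues = 216° and 306°


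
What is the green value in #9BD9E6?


Color: #9BD9E6
R = 9B = 155
G = D9 = 217
B = E6 = 230
Green = 217


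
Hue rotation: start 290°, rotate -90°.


New hue = (H + rotation) mod 360
New hue = (290 -90) mod 360
= 200 mod 360
= 200°


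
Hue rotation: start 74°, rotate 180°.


New hue = (H + rotation) mod 360
New hue = (74 + 180) mod 360
= 254 mod 360
= 254°


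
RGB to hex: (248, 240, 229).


R = 248 → F8 (hex)
G = 240 → F0 (hex)
B = 229 → E5 (hex)
Hex = #F8F0E5


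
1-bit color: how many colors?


Colors = 2^bits = 2^1
= 2 colors


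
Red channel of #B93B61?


Color: #B93B61
R = B9 = 185
G = 3B = 59
B = 61 = 97
Red = 185


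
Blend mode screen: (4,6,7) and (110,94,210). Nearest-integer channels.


Screen: C = 255 - (255-A)×(255-B)/255, rounded to nearest integer
R: 255 - (255-4)×(255-110)/255 = 255 - 36395/255 ≈ 255 - 142.725 = 112.275 → 112
G: 255 - (255-6)×(255-94)/255 = 255 - 40089/255 ≈ 255 - 157.212 = 97.788 → 98
B: 255 - (255-7)×(255-210)/255 = 255 - 11160/255 ≈ 255 - 43.765 = 211.235 → 211
= RGB(112, 98, 211)


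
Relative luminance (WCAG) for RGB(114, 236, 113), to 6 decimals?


Linearize each channel (sRGB transfer function): c = v/255; c_lin = c/12.92 if c ≤ 0.04045, else ((c+0.055)/1.055)^2.4
  R: 114/255 ≈ 0.447059 > 0.04045 → ((0.447059+0.055)/1.055)^2.4 ≈ 0.168269
  G: 236/255 ≈ 0.925490 > 0.04045 → ((0.925490+0.055)/1.055)^2.4 ≈ 0.838799
  B: 113/255 ≈ 0.443137 > 0.04045 → ((0.443137+0.055)/1.055)^2.4 ≈ 0.165132
R_lin = 0.168269, G_lin = 0.838799, B_lin = 0.165132
L = 0.2126×R + 0.7152×G + 0.0722×B
L = 0.2126×0.168269 + 0.7152×0.838799 + 0.0722×0.165132
L ≈ 0.647606


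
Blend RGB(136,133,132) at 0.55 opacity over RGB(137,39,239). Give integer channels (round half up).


C = α×F + (1-α)×B, with 1-α = 0.45
R: 0.55×136 + 0.45×137 = 74.80 + 61.65 = 136.45 → 136
G: 0.55×133 + 0.45×39 = 73.15 + 17.55 = 90.70 → 91
B: 0.55×132 + 0.45×239 = 72.60 + 107.55 = 180.15 → 180
= RGB(136, 91, 180)


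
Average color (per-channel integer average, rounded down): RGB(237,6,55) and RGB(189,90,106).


Midpoint: each channel = ⌊(C₁+C₂)/2⌋
R: ⌊(237+189)/2⌋ = 213
G: ⌊(6+90)/2⌋ = 48
B: ⌊(55+106)/2⌋ = 80
= RGB(213, 48, 80)


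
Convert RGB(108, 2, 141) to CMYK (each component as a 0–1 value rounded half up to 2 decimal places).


R'=108/255≈0.4235, G'=2/255≈0.0078, B'=141/255≈0.5529
K = 1 - max(R',G',B') = 1 - 141/255 = 114/255 = 0.44705… → 0.45
(1-R'-K)/(1-K) simplifies to (max-R)/max with max = 141:
C = (141-108)/141 = 33/141 = 0.23404… → 0.23
M = (141-2)/141 = 139/141 = 0.98581… → 0.99
Y = (141-141)/141 = 0/141 = 0 → 0.00
= CMYK(0.23, 0.99, 0.00, 0.45)


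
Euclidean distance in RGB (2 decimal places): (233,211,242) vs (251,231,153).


d = √[(R₁-R₂)² + (G₁-G₂)² + (B₁-B₂)²]
d = √[(233-251)² + (211-231)² + (242-153)²]
d = √[324 + 400 + 7921]
d = √8645
d ≈ 92.98


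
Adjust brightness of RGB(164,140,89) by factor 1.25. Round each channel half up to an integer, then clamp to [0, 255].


Multiply each channel by 1.25, round half up, clamp to [0, 255]
R: 164×1.25 = 205
G: 140×1.25 = 175
B: 89×1.25 = 111.25 → round → 111
= RGB(205, 175, 111)


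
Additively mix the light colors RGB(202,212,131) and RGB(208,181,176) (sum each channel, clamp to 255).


Additive: each channel = min(255, C₁+C₂)
R: 202+208 = 410 → 255
G: 212+181 = 393 → 255
B: 131+176 = 307 → 255
= RGB(255, 255, 255)


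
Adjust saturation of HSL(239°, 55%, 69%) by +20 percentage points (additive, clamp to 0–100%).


Original S = 55%
Adjustment = +20 percentage points
New S = 55 + (20) = 75
Clamp to [0, 100] → 75
= HSL(239°, 75%, 69%)


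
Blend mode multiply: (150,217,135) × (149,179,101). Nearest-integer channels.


Multiply: C = A×B/255, rounded to nearest integer
R: 150×149/255 = 22350/255 ≈ 87.647 → 88
G: 217×179/255 = 38843/255 ≈ 152.325 → 152
B: 135×101/255 = 13635/255 ≈ 53.471 → 53
= RGB(88, 152, 53)


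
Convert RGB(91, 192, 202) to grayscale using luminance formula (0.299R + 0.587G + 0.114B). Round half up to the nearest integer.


Gray = 0.299×R + 0.587×G + 0.114×B
Gray = 0.299×91 + 0.587×192 + 0.114×202
Gray = 27.209 + 112.704 + 23.028
Gray = 162.941 → round half up → 163
Gray = 163


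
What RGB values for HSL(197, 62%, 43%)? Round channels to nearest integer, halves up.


H=197°, S=0.62, L=0.43
C = (1-|2L-1|)×S = (1-|-0.14|)×0.62 = 0.5332
H' = H/60 = 197/60 ≈ 3.2833; X = C×(1-|H' mod 2 - 1|) ≈ 0.3821
m = L - C/2 = 0.43 - 0.2666 = 0.1634
Sector ⌊H'⌋ = 3 → (R',G',B') = (0.0, ≈0.3821, 0.5332)
RGB = ((R'+m)×255, (G'+m)×255, (B'+m)×255) = (41.667, 139.1093, 177.633)
Round half up → RGB(42, 139, 178)


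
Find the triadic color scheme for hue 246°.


Triadic: equally spaced at 120° intervals
H1 = 246°
H2 = (246 + 120) mod 360 = 6°
H3 = (246 + 240) mod 360 = 126°
Triadic = 246°, 6°, 126°


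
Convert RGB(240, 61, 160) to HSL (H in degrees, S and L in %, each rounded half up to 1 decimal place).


Normalize: R'=240/255≈0.9412, G'=61/255≈0.2392, B'=160/255≈0.6275
Max=240/255, Min=61/255, Δ=Max-Min=179/255
L = (Max+Min)/2 = (240+61)/510 = 301/510 = 0.59019… → L = 59.0%
L > 0.5 → S = Δ/(2-Max-Min) = 179/(510-240-61) = 179/209 = 0.85645… → S = 85.6%
(the 1/255 factors cancel in S and H, so raw channel differences can be used)
Max is R' → H = 60 × (((G-B)/Δ) mod 6) = 60 × (((61-160)/179) mod 6)
  (-99)/179 = -0.5530…; negative, so add 6 → 5.4469…
  H = 60 × 5.4469… = 326.815…° → H = 326.8°
= HSL(326.8°, 85.6%, 59.0%)


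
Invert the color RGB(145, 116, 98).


Invert: (255-R, 255-G, 255-B)
R: 255-145 = 110
G: 255-116 = 139
B: 255-98 = 157
= RGB(110, 139, 157)


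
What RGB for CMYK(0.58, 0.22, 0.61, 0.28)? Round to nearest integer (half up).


R = 255 × (1-C) × (1-K) = 255 × 0.42 × 0.72 = 77.112 → 77
G = 255 × (1-M) × (1-K) = 255 × 0.78 × 0.72 = 143.208 → 143
B = 255 × (1-Y) × (1-K) = 255 × 0.39 × 0.72 = 71.604 → 72
= RGB(77, 143, 72)


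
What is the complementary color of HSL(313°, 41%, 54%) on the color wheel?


Complement = opposite side of color wheel = hue + 180°
H' = (313 + 180) mod 360 = 133°
S and L unchanged.
= HSL(133°, 41%, 54%)


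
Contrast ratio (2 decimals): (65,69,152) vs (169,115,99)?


Linearize each sRGB channel c=v/255: c/12.92 if c ≤ 0.04045 else ((c+0.055)/1.055)^2.4
L = 0.2126×R_lin + 0.7152×G_lin + 0.0722×B_lin
Color 1 (65,69,152):
  R=65: 65/255≈0.2549 > 0.04045 → ((0.2549+0.055)/1.055)^2.4 ≈ 0.05286
  G=69: 69/255≈0.2706 > 0.04045 → ((0.2706+0.055)/1.055)^2.4 ≈ 0.05951
  B=152: 152/255≈0.5961 > 0.04045 → ((0.5961+0.055)/1.055)^2.4 ≈ 0.31399
  L1 = 0.2126×0.05286 + 0.7152×0.05951 + 0.0722×0.31399 ≈ 0.07647
Color 2 (169,115,99):
  R=169: 169/255≈0.6627 > 0.04045 → ((0.6627+0.055)/1.055)^2.4 ≈ 0.39676
  G=115: 115/255≈0.4510 > 0.04045 → ((0.4510+0.055)/1.055)^2.4 ≈ 0.17144
  B=99: 99/255≈0.3882 > 0.04045 → ((0.3882+0.055)/1.055)^2.4 ≈ 0.12477
  L2 = 0.2126×0.39676 + 0.7152×0.17144 + 0.0722×0.12477 ≈ 0.21597
Lighter = 0.21597, Darker = 0.07647
Ratio = (L_lighter + 0.05) / (L_darker + 0.05)
Ratio = (0.21597 + 0.05) / (0.07647 + 0.05) = 0.26597 / 0.12647 ≈ 2.1030
Ratio ≈ 2.10:1


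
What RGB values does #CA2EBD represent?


CA → 202 (R)
2E → 46 (G)
BD → 189 (B)
= RGB(202, 46, 189)


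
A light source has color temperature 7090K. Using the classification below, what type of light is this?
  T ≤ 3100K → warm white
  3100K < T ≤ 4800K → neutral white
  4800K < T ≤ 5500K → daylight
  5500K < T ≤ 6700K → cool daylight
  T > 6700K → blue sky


Temperature: 7090K
7090K > 6700K → blue sky
Classification: blue sky


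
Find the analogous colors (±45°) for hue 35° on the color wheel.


Base hue: 35°
Left analog: (35 - 45) mod 360 = 350°
Right analog: (35 + 45) mod 360 = 80°
Analogous hues = 350° and 80°


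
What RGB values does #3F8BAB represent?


3F → 63 (R)
8B → 139 (G)
AB → 171 (B)
= RGB(63, 139, 171)


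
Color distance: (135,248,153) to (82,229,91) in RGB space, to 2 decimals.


d = √[(R₁-R₂)² + (G₁-G₂)² + (B₁-B₂)²]
d = √[(135-82)² + (248-229)² + (153-91)²]
d = √[2809 + 361 + 3844]
d = √7014
d ≈ 83.75


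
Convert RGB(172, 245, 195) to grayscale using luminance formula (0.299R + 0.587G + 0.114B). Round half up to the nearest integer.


Gray = 0.299×R + 0.587×G + 0.114×B
Gray = 0.299×172 + 0.587×245 + 0.114×195
Gray = 51.428 + 143.815 + 22.230
Gray = 217.473 → round half up → 217
Gray = 217


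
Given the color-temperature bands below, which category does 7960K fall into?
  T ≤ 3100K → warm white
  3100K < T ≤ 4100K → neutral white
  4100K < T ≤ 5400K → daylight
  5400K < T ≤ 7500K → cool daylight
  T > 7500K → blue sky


Temperature: 7960K
7960K > 7500K → blue sky
Classification: blue sky


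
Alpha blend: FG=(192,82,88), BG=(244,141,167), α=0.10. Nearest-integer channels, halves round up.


C = α×F + (1-α)×B, with 1-α = 0.90
R: 0.10×192 + 0.90×244 = 19.20 + 219.60 = 238.80 → 239
G: 0.10×82 + 0.90×141 = 8.20 + 126.90 = 135.10 → 135
B: 0.10×88 + 0.90×167 = 8.80 + 150.30 = 159.10 → 159
= RGB(239, 135, 159)
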